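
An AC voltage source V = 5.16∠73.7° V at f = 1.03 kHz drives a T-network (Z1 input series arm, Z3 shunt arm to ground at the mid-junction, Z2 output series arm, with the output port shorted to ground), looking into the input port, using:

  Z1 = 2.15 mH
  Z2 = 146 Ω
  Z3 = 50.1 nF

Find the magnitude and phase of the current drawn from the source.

Step 1 — Angular frequency: ω = 2π·f = 2π·1030 = 6472 rad/s.
Step 2 — Component impedances:
  Z1: Z = jωL = j·6472·0.00215 = 0 + j13.91 Ω
  Z2: Z = R = 146 Ω
  Z3: Z = 1/(jωC) = -j/(ω·C) = 0 - j3084 Ω
Step 3 — With the output port shorted to ground, the output series arm Z2 runs from the junction to ground; the shunt arm Z3 also runs from the junction to ground. They appear in parallel: Z3 || Z2 = 145.7 - j6.896 Ω.
Step 4 — Series with input arm Z1: Z_in = Z1 + (Z3 || Z2) = 145.7 + j7.018 Ω = 145.8∠2.8° Ω.
Step 5 — Source phasor: V = 5.16∠73.7° V = 1.448 + j4.953 V.
Step 6 — Ohm's law: I = V / Z_total = (1.448 + j4.953) / (145.7 + j7.018) = 0.01155 + j0.03344 A.
Step 7 — Convert to polar: |I| = 0.03538 A, ∠I = 70.9°.

I = 0.03538∠70.9° A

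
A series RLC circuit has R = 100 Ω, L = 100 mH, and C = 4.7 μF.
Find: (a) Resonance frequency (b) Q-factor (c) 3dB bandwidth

Step 1 — Resonance condition Im(Z)=0 gives ω₀ = 1/√(LC).
Step 2 — ω₀ = 1/√(0.1·4.7e-06) = 1459 rad/s.
Step 3 — f₀ = ω₀/(2π) = 232.2 Hz.
Step 4 — Series Q: Q = ω₀L/R = 1459·0.1/100 = 1.459.
Step 5 — 3dB bandwidth: Δω = ω₀/Q = 1000 rad/s; BW = Δω/(2π) = 159.2 Hz.

(a) f₀ = 232.2 Hz  (b) Q = 1.459  (c) BW = 159.2 Hz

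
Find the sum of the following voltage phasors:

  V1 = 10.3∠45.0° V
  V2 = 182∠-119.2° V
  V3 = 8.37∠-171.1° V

Step 1 — Convert each phasor to rectangular form:
  V1 = 10.3·(cos(45.0°) + j·sin(45.0°)) = 7.283 + j7.283 V
  V2 = 182·(cos(-119.2°) + j·sin(-119.2°)) = -88.79 - j158.9 V
  V3 = 8.37·(cos(-171.1°) + j·sin(-171.1°)) = -8.269 - j1.295 V
Step 2 — Sum components: V_total = -89.78 - j152.9 V.
Step 3 — Convert to polar: |V_total| = 177.3 V, ∠V_total = -120.4°.

V_total = 177.3∠-120.4° V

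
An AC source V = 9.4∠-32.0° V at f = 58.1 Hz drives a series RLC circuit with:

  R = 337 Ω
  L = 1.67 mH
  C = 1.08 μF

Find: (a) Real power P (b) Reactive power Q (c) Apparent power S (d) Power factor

Step 1 — Angular frequency: ω = 2π·f = 2π·58.1 = 365.1 rad/s.
Step 2 — Component impedances:
  R: Z = R = 337 Ω
  L: Z = jωL = j·365.1·0.00167 = 0 + j0.6096 Ω
  C: Z = 1/(jωC) = -j/(ω·C) = 0 - j2536 Ω
Step 3 — Series combination: Z_total = R + L + C = 337 - j2536 Ω = 2558∠-82.4° Ω.
Step 4 — Source phasor: V = 9.4∠-32.0° V = 7.972 - j4.981 V.
Step 5 — Current: I = V / Z = 0.002341 + j0.002833 A = 0.003675∠50.4° A.
Step 6 — Complex power: S = V·I* = 0.00455 - j0.03424 VA.
Step 7 — Real power: P = Re(S) = 0.00455 W.
Step 8 — Reactive power: Q = Im(S) = -0.03424 VAR.
Step 9 — Apparent power: |S| = 0.03454 VA.
Step 10 — Power factor: PF = P/|S| = 0.1317 (leading).

(a) P = 0.00455 W  (b) Q = -0.03424 VAR  (c) S = 0.03454 VA  (d) PF = 0.1317 (leading)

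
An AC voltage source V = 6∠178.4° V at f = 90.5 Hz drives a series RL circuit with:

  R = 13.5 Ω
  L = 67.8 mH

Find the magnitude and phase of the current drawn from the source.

Step 1 — Angular frequency: ω = 2π·f = 2π·90.5 = 568.6 rad/s.
Step 2 — Component impedances:
  R: Z = R = 13.5 Ω
  L: Z = jωL = j·568.6·0.0678 = 0 + j38.55 Ω
Step 3 — Series combination: Z_total = R + L = 13.5 + j38.55 Ω = 40.85∠70.7° Ω.
Step 4 — Source phasor: V = 6∠178.4° V = -5.998 + j0.1675 V.
Step 5 — Ohm's law: I = V / Z_total = (-5.998 + j0.1675) / (13.5 + j38.55) = -0.04465 + j0.1399 A.
Step 6 — Convert to polar: |I| = 0.1469 A, ∠I = 107.7°.

I = 0.1469∠107.7° A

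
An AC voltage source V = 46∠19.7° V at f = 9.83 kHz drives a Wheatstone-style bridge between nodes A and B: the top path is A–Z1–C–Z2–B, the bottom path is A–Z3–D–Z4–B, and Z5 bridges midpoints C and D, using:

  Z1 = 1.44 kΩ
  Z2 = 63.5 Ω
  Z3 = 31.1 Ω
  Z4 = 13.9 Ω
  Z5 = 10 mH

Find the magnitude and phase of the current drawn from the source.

Step 1 — Angular frequency: ω = 2π·f = 2π·9830 = 6.176e+04 rad/s.
Step 2 — Component impedances:
  Z1: Z = R = 1440 Ω
  Z2: Z = R = 63.5 Ω
  Z3: Z = R = 31.1 Ω
  Z4: Z = R = 13.9 Ω
  Z5: Z = jωL = j·6.176e+04·0.01 = 0 + j617.6 Ω
Step 3 — Bridge requires nodal analysis (the Z5 bridge couples midpoints C and D, so the two paths cannot be reduced to a simple series/parallel combination). Setting node B to ground and injecting 1 A at node A, the 3-node admittance system at A, C, D solves to V_A = Z_AB = 43.67 + j0.2167 Ω = 43.67∠0.3° Ω.
Step 4 — Source phasor: V = 46∠19.7° V = 43.31 + j15.51 V.
Step 5 — Ohm's law: I = V / Z_total = (43.31 + j15.51) / (43.67 + j0.2167) = 0.9935 + j0.3502 A.
Step 6 — Convert to polar: |I| = 1.053 A, ∠I = 19.4°.

I = 1.053∠19.4° A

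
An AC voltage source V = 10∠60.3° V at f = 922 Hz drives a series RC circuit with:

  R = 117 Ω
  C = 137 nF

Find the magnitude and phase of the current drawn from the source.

Step 1 — Angular frequency: ω = 2π·f = 2π·922 = 5793 rad/s.
Step 2 — Component impedances:
  R: Z = R = 117 Ω
  C: Z = 1/(jωC) = -j/(ω·C) = 0 - j1260 Ω
Step 3 — Series combination: Z_total = R + C = 117 - j1260 Ω = 1265∠-84.7° Ω.
Step 4 — Source phasor: V = 10∠60.3° V = 4.955 + j8.686 V.
Step 5 — Ohm's law: I = V / Z_total = (4.955 + j8.686) / (117 - j1260) = -0.006473 + j0.004533 A.
Step 6 — Convert to polar: |I| = 0.007903 A, ∠I = 145.0°.

I = 0.007903∠145.0° A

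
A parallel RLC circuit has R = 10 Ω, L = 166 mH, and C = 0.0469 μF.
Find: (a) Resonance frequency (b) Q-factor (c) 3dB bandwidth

Step 1 — Resonance: ω₀ = 1/√(LC) = 1/√(0.166·4.69e-08) = 1.133e+04 rad/s.
Step 2 — f₀ = ω₀/(2π) = 1804 Hz.
Step 3 — Parallel Q: Q = R/(ω₀L) = 10/(1.133e+04·0.166) = 0.005315.
Step 4 — Bandwidth: Δω = ω₀/Q = 2.132e+06 rad/s; BW = Δω/(2π) = 3.393e+05 Hz.

(a) f₀ = 1804 Hz  (b) Q = 0.005315  (c) BW = 3.393e+05 Hz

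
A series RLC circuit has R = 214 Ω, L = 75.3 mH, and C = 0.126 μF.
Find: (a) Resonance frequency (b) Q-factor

Step 1 — Resonance condition Im(Z)=0 gives ω₀ = 1/√(LC).
Step 2 — ω₀ = 1/√(0.0753·1.26e-07) = 1.027e+04 rad/s.
Step 3 — f₀ = ω₀/(2π) = 1634 Hz.
Step 4 — Series Q: Q = ω₀L/R = 1.027e+04·0.0753/214 = 3.612.

(a) f₀ = 1634 Hz  (b) Q = 3.612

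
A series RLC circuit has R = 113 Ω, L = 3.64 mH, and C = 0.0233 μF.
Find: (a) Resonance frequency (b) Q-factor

Step 1 — Resonance condition Im(Z)=0 gives ω₀ = 1/√(LC).
Step 2 — ω₀ = 1/√(0.00364·2.33e-08) = 1.086e+05 rad/s.
Step 3 — f₀ = ω₀/(2π) = 1.728e+04 Hz.
Step 4 — Series Q: Q = ω₀L/R = 1.086e+05·0.00364/113 = 3.498.

(a) f₀ = 1.728e+04 Hz  (b) Q = 3.498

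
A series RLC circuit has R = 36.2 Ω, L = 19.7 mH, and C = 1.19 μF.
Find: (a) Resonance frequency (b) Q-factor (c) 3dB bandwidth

Step 1 — Resonance: ω₀ = 1/√(LC) = 1/√(0.0197·1.19e-06) = 6531 rad/s.
Step 2 — f₀ = ω₀/(2π) = 1039 Hz.
Step 3 — Series Q: Q = ω₀L/R = 6531·0.0197/36.2 = 3.554.
Step 4 — Bandwidth: Δω = ω₀/Q = 1838 rad/s; BW = Δω/(2π) = 292.5 Hz.

(a) f₀ = 1039 Hz  (b) Q = 3.554  (c) BW = 292.5 Hz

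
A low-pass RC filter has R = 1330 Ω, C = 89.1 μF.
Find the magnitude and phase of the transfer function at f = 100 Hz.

Step 1 — Angular frequency: ω = 2π·100 = 628.3 rad/s.
Step 2 — Transfer function: H(jω) = 1/(1 + jωRC).
Step 3 — Denominator: 1 + jωRC = 1 + j·628.3·1330·8.91e-05 = 1 + j74.46.
Step 4 — H = 0.0001803 - j0.01343.
Step 5 — Magnitude: |H| = 0.01343 (-37.4 dB); phase: φ = -89.2°.

|H| = 0.01343 (-37.4 dB), φ = -89.2°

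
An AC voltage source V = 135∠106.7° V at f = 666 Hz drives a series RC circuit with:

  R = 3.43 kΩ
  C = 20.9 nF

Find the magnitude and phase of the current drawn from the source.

Step 1 — Angular frequency: ω = 2π·f = 2π·666 = 4185 rad/s.
Step 2 — Component impedances:
  R: Z = R = 3430 Ω
  C: Z = 1/(jωC) = -j/(ω·C) = 0 - j1.143e+04 Ω
Step 3 — Series combination: Z_total = R + C = 3430 - j1.143e+04 Ω = 1.194e+04∠-73.3° Ω.
Step 4 — Source phasor: V = 135∠106.7° V = -38.79 + j129.3 V.
Step 5 — Ohm's law: I = V / Z_total = (-38.79 + j129.3) / (3430 - j1.143e+04) = -0.01131 - j3.409e-07 A.
Step 6 — Convert to polar: |I| = 0.01131 A, ∠I = -180.0°.

I = 0.01131∠-180.0° A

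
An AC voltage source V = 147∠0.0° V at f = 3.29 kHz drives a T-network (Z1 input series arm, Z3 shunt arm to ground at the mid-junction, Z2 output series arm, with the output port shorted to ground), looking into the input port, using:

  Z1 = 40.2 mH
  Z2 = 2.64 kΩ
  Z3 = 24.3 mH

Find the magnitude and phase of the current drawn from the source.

Step 1 — Angular frequency: ω = 2π·f = 2π·3290 = 2.067e+04 rad/s.
Step 2 — Component impedances:
  Z1: Z = jωL = j·2.067e+04·0.0402 = 0 + j831 Ω
  Z2: Z = R = 2640 Ω
  Z3: Z = jωL = j·2.067e+04·0.0243 = 0 + j502.3 Ω
Step 3 — With the output port shorted to ground, the output series arm Z2 runs from the junction to ground; the shunt arm Z3 also runs from the junction to ground. They appear in parallel: Z3 || Z2 = 92.24 + j484.8 Ω.
Step 4 — Series with input arm Z1: Z_in = Z1 + (Z3 || Z2) = 92.24 + j1316 Ω = 1319∠86.0° Ω.
Step 5 — Source phasor: V = 147∠0.0° V = 147 V.
Step 6 — Ohm's law: I = V / Z_total = (147) / (92.24 + j1316) = 0.007794 - j0.1112 A.
Step 7 — Convert to polar: |I| = 0.1114 A, ∠I = -86.0°.

I = 0.1114∠-86.0° A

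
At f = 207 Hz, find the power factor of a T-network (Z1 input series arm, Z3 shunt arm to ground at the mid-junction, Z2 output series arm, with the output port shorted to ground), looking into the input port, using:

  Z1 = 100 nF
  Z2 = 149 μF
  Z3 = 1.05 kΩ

Step 1 — Angular frequency: ω = 2π·f = 2π·207 = 1301 rad/s.
Step 2 — Component impedances:
  Z1: Z = 1/(jωC) = -j/(ω·C) = 0 - j7689 Ω
  Z2: Z = 1/(jωC) = -j/(ω·C) = 0 - j5.16 Ω
  Z3: Z = R = 1050 Ω
Step 3 — With the output port shorted to ground, the output series arm Z2 runs from the junction to ground; the shunt arm Z3 also runs from the junction to ground. They appear in parallel: Z3 || Z2 = 0.02536 - j5.16 Ω.
Step 4 — Series with input arm Z1: Z_in = Z1 + (Z3 || Z2) = 0.02536 - j7694 Ω = 7694∠-90.0° Ω.
Step 5 — Power factor: PF = cos(φ) = Re(Z)/|Z| = 0.02536/7694 = 3.296e-06.
Step 6 — Type: Im(Z) = -7694 ⇒ leading (phase φ = -90.0°).

PF = 3.296e-06 (leading, φ = -90.0°)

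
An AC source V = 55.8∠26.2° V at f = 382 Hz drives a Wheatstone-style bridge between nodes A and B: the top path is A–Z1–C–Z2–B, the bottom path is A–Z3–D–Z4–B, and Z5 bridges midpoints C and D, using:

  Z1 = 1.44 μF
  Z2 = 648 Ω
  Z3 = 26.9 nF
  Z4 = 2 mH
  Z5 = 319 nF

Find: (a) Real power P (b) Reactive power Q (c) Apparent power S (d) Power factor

Step 1 — Angular frequency: ω = 2π·f = 2π·382 = 2400 rad/s.
Step 2 — Component impedances:
  Z1: Z = 1/(jωC) = -j/(ω·C) = 0 - j289.3 Ω
  Z2: Z = R = 648 Ω
  Z3: Z = 1/(jωC) = -j/(ω·C) = 0 - j1.549e+04 Ω
  Z4: Z = jωL = j·2400·0.002 = 0 + j4.8 Ω
  Z5: Z = 1/(jωC) = -j/(ω·C) = 0 - j1306 Ω
Step 3 — Bridge requires nodal analysis (the Z5 bridge couples midpoints C and D, so the two paths cannot be reduced to a simple series/parallel combination). Setting node B to ground and injecting 1 A at node A, the 3-node admittance system at A, C, D solves to V_A = Z_AB = 483.7 - j544.9 Ω = 728.6∠-48.4° Ω.
Step 4 — Source phasor: V = 55.8∠26.2° V = 50.07 + j24.64 V.
Step 5 — Current: I = V / Z = 0.02033 + j0.07384 A = 0.07659∠74.6° A.
Step 6 — Complex power: S = V·I* = 2.837 - j3.196 VA.
Step 7 — Real power: P = Re(S) = 2.837 W.
Step 8 — Reactive power: Q = Im(S) = -3.196 VAR.
Step 9 — Apparent power: |S| = 4.274 VA.
Step 10 — Power factor: PF = P/|S| = 0.6638 (leading).

(a) P = 2.837 W  (b) Q = -3.196 VAR  (c) S = 4.274 VA  (d) PF = 0.6638 (leading)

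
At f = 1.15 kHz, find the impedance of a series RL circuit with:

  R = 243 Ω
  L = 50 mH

Step 1 — Angular frequency: ω = 2π·f = 2π·1150 = 7226 rad/s.
Step 2 — Component impedances:
  R: Z = R = 243 Ω
  L: Z = jωL = j·7226·0.05 = 0 + j361.3 Ω
Step 3 — Series combination: Z_total = R + L = 243 + j361.3 Ω = 435.4∠56.1° Ω.

Z = 243 + j361.3 Ω = 435.4∠56.1° Ω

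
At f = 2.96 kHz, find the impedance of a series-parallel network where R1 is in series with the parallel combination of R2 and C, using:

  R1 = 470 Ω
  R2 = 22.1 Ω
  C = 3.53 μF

Step 1 — Angular frequency: ω = 2π·f = 2π·2960 = 1.86e+04 rad/s.
Step 2 — Component impedances:
  R1: Z = R = 470 Ω
  R2: Z = R = 22.1 Ω
  C: Z = 1/(jωC) = -j/(ω·C) = 0 - j15.23 Ω
Step 3 — Parallel branch: R2 || C = 1/(1/R2 + 1/C) = 7.117 - j10.33 Ω.
Step 4 — Series with R1: Z_total = R1 + (R2 || C) = 477.1 - j10.33 Ω = 477.2∠-1.2° Ω.

Z = 477.1 - j10.33 Ω = 477.2∠-1.2° Ω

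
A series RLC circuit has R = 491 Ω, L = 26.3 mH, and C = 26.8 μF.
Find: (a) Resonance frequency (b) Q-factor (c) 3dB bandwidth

Step 1 — Resonance condition Im(Z)=0 gives ω₀ = 1/√(LC).
Step 2 — ω₀ = 1/√(0.0263·2.68e-05) = 1191 rad/s.
Step 3 — f₀ = ω₀/(2π) = 189.6 Hz.
Step 4 — Series Q: Q = ω₀L/R = 1191·0.0263/491 = 0.0638.
Step 5 — 3dB bandwidth: Δω = ω₀/Q = 1.867e+04 rad/s; BW = Δω/(2π) = 2971 Hz.

(a) f₀ = 189.6 Hz  (b) Q = 0.0638  (c) BW = 2971 Hz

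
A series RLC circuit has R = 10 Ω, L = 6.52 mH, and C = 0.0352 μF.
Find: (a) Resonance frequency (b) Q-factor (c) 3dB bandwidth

Step 1 — Resonance condition Im(Z)=0 gives ω₀ = 1/√(LC).
Step 2 — ω₀ = 1/√(0.00652·3.52e-08) = 6.601e+04 rad/s.
Step 3 — f₀ = ω₀/(2π) = 1.051e+04 Hz.
Step 4 — Series Q: Q = ω₀L/R = 6.601e+04·0.00652/10 = 43.04.
Step 5 — 3dB bandwidth: Δω = ω₀/Q = 1534 rad/s; BW = Δω/(2π) = 244.1 Hz.

(a) f₀ = 1.051e+04 Hz  (b) Q = 43.04  (c) BW = 244.1 Hz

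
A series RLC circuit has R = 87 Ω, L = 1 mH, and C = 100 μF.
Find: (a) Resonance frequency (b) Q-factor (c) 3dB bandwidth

Step 1 — Resonance: ω₀ = 1/√(LC) = 1/√(0.001·0.0001) = 3162 rad/s.
Step 2 — f₀ = ω₀/(2π) = 503.3 Hz.
Step 3 — Series Q: Q = ω₀L/R = 3162·0.001/87 = 0.03635.
Step 4 — Bandwidth: Δω = ω₀/Q = 8.7e+04 rad/s; BW = Δω/(2π) = 1.385e+04 Hz.

(a) f₀ = 503.3 Hz  (b) Q = 0.03635  (c) BW = 1.385e+04 Hz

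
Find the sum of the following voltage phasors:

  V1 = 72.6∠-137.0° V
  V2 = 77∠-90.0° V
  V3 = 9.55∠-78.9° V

Step 1 — Convert each phasor to rectangular form:
  V1 = 72.6·(cos(-137.0°) + j·sin(-137.0°)) = -53.1 - j49.51 V
  V2 = 77·(cos(-90.0°) + j·sin(-90.0°)) = 0 - j77 V
  V3 = 9.55·(cos(-78.9°) + j·sin(-78.9°)) = 1.839 - j9.371 V
Step 2 — Sum components: V_total = -51.26 - j135.9 V.
Step 3 — Convert to polar: |V_total| = 145.2 V, ∠V_total = -110.7°.

V_total = 145.2∠-110.7° V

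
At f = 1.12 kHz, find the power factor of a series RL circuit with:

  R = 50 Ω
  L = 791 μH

Step 1 — Angular frequency: ω = 2π·f = 2π·1120 = 7037 rad/s.
Step 2 — Component impedances:
  R: Z = R = 50 Ω
  L: Z = jωL = j·7037·0.000791 = 0 + j5.566 Ω
Step 3 — Series combination: Z_total = R + L = 50 + j5.566 Ω = 50.31∠6.4° Ω.
Step 4 — Power factor: PF = cos(φ) = Re(Z)/|Z| = 50/50.309 = 0.9939.
Step 5 — Type: Im(Z) = 5.566 ⇒ lagging (phase φ = 6.4°).

PF = 0.9939 (lagging, φ = 6.4°)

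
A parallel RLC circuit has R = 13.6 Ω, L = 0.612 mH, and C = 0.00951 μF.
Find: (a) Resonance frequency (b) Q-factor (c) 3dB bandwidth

Step 1 — Resonance: ω₀ = 1/√(LC) = 1/√(0.000612·9.51e-09) = 4.145e+05 rad/s.
Step 2 — f₀ = ω₀/(2π) = 6.597e+04 Hz.
Step 3 — Parallel Q: Q = R/(ω₀L) = 13.6/(4.145e+05·0.000612) = 0.05361.
Step 4 — Bandwidth: Δω = ω₀/Q = 7.732e+06 rad/s; BW = Δω/(2π) = 1.231e+06 Hz.

(a) f₀ = 6.597e+04 Hz  (b) Q = 0.05361  (c) BW = 1.231e+06 Hz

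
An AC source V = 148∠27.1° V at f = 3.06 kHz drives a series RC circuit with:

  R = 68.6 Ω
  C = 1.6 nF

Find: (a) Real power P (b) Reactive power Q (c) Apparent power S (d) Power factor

Step 1 — Angular frequency: ω = 2π·f = 2π·3060 = 1.923e+04 rad/s.
Step 2 — Component impedances:
  R: Z = R = 68.6 Ω
  C: Z = 1/(jωC) = -j/(ω·C) = 0 - j3.251e+04 Ω
Step 3 — Series combination: Z_total = R + C = 68.6 - j3.251e+04 Ω = 3.251e+04∠-89.9° Ω.
Step 4 — Source phasor: V = 148∠27.1° V = 131.8 + j67.42 V.
Step 5 — Current: I = V / Z = -0.002065 + j0.004057 A = 0.004553∠117.0° A.
Step 6 — Complex power: S = V·I* = 0.001422 - j0.6738 VA.
Step 7 — Real power: P = Re(S) = 0.001422 W.
Step 8 — Reactive power: Q = Im(S) = -0.6738 VAR.
Step 9 — Apparent power: |S| = 0.6738 VA.
Step 10 — Power factor: PF = P/|S| = 0.00211 (leading).

(a) P = 0.001422 W  (b) Q = -0.6738 VAR  (c) S = 0.6738 VA  (d) PF = 0.00211 (leading)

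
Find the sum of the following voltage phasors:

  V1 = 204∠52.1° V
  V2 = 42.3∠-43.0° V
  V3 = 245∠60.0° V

Step 1 — Convert each phasor to rectangular form:
  V1 = 204·(cos(52.1°) + j·sin(52.1°)) = 125.3 + j161 V
  V2 = 42.3·(cos(-43.0°) + j·sin(-43.0°)) = 30.94 - j28.85 V
  V3 = 245·(cos(60.0°) + j·sin(60.0°)) = 122.5 + j212.2 V
Step 2 — Sum components: V_total = 278.8 + j344.3 V.
Step 3 — Convert to polar: |V_total| = 443 V, ∠V_total = 51.0°.

V_total = 443∠51.0° V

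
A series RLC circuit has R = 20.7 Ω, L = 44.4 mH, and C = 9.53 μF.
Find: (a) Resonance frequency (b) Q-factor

Step 1 — Resonance condition Im(Z)=0 gives ω₀ = 1/√(LC).
Step 2 — ω₀ = 1/√(0.0444·9.53e-06) = 1537 rad/s.
Step 3 — f₀ = ω₀/(2π) = 244.7 Hz.
Step 4 — Series Q: Q = ω₀L/R = 1537·0.0444/20.7 = 3.297.

(a) f₀ = 244.7 Hz  (b) Q = 3.297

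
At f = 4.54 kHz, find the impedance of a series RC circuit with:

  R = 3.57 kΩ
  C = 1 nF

Step 1 — Angular frequency: ω = 2π·f = 2π·4540 = 2.853e+04 rad/s.
Step 2 — Component impedances:
  R: Z = R = 3570 Ω
  C: Z = 1/(jωC) = -j/(ω·C) = 0 - j3.506e+04 Ω
Step 3 — Series combination: Z_total = R + C = 3570 - j3.506e+04 Ω = 3.524e+04∠-84.2° Ω.

Z = 3570 - j3.506e+04 Ω = 3.524e+04∠-84.2° Ω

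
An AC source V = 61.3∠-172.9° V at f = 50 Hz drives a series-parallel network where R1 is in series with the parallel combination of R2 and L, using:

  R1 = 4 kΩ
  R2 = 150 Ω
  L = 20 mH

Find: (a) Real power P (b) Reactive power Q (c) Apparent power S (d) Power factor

Step 1 — Angular frequency: ω = 2π·f = 2π·50 = 314.2 rad/s.
Step 2 — Component impedances:
  R1: Z = R = 4000 Ω
  R2: Z = R = 150 Ω
  L: Z = jωL = j·314.2·0.02 = 0 + j6.283 Ω
Step 3 — Parallel branch: R2 || L = 1/(1/R2 + 1/L) = 0.2627 + j6.272 Ω.
Step 4 — Series with R1: Z_total = R1 + (R2 || L) = 4000 + j6.272 Ω = 4000∠0.1° Ω.
Step 5 — Source phasor: V = 61.3∠-172.9° V = -60.83 - j7.577 V.
Step 6 — Current: I = V / Z = -0.01521 - j0.00187 A = 0.01532∠-173.0° A.
Step 7 — Complex power: S = V·I* = 0.9394 + j0.001473 VA.
Step 8 — Real power: P = Re(S) = 0.9394 W.
Step 9 — Reactive power: Q = Im(S) = 0.001473 VAR.
Step 10 — Apparent power: |S| = 0.9394 VA.
Step 11 — Power factor: PF = P/|S| = 1 (lagging).

(a) P = 0.9394 W  (b) Q = 0.001473 VAR  (c) S = 0.9394 VA  (d) PF = 1 (lagging)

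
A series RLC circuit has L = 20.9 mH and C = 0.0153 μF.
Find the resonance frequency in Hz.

Step 1 — Resonance condition Im(Z)=0 gives ω₀ = 1/√(LC).
Step 2 — ω₀ = 1/√(0.0209·1.53e-08) = 5.592e+04 rad/s.
Step 3 — f₀ = ω₀/(2π) = 8900 Hz.

f₀ = 8900 Hz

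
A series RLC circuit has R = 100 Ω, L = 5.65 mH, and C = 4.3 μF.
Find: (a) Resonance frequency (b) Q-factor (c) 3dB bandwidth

Step 1 — Resonance: ω₀ = 1/√(LC) = 1/√(0.00565·4.3e-06) = 6416 rad/s.
Step 2 — f₀ = ω₀/(2π) = 1021 Hz.
Step 3 — Series Q: Q = ω₀L/R = 6416·0.00565/100 = 0.3625.
Step 4 — Bandwidth: Δω = ω₀/Q = 1.77e+04 rad/s; BW = Δω/(2π) = 2817 Hz.

(a) f₀ = 1021 Hz  (b) Q = 0.3625  (c) BW = 2817 Hz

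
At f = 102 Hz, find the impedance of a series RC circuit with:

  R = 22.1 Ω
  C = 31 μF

Step 1 — Angular frequency: ω = 2π·f = 2π·102 = 640.9 rad/s.
Step 2 — Component impedances:
  R: Z = R = 22.1 Ω
  C: Z = 1/(jωC) = -j/(ω·C) = 0 - j50.33 Ω
Step 3 — Series combination: Z_total = R + C = 22.1 - j50.33 Ω = 54.97∠-66.3° Ω.

Z = 22.1 - j50.33 Ω = 54.97∠-66.3° Ω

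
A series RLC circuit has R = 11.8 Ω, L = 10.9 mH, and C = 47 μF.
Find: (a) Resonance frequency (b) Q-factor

Step 1 — Resonance condition Im(Z)=0 gives ω₀ = 1/√(LC).
Step 2 — ω₀ = 1/√(0.0109·4.7e-05) = 1397 rad/s.
Step 3 — f₀ = ω₀/(2π) = 222.4 Hz.
Step 4 — Series Q: Q = ω₀L/R = 1397·0.0109/11.8 = 1.291.

(a) f₀ = 222.4 Hz  (b) Q = 1.291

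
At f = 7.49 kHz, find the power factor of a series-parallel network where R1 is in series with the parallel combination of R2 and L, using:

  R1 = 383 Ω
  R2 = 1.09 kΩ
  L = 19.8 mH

Step 1 — Angular frequency: ω = 2π·f = 2π·7490 = 4.706e+04 rad/s.
Step 2 — Component impedances:
  R1: Z = R = 383 Ω
  R2: Z = R = 1090 Ω
  L: Z = jωL = j·4.706e+04·0.0198 = 0 + j931.8 Ω
Step 3 — Parallel branch: R2 || L = 1/(1/R2 + 1/L) = 460.2 + j538.4 Ω.
Step 4 — Series with R1: Z_total = R1 + (R2 || L) = 843.2 + j538.4 Ω = 1000∠32.6° Ω.
Step 5 — Power factor: PF = cos(φ) = Re(Z)/|Z| = 843.23/1000.4 = 0.8429.
Step 6 — Type: Im(Z) = 538.4 ⇒ lagging (phase φ = 32.6°).

PF = 0.8429 (lagging, φ = 32.6°)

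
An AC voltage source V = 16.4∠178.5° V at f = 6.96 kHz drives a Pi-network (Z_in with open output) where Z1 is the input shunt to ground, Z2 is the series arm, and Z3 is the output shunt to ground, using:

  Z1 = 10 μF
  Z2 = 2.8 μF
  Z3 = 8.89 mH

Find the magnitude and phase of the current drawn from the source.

Step 1 — Angular frequency: ω = 2π·f = 2π·6960 = 4.373e+04 rad/s.
Step 2 — Component impedances:
  Z1: Z = 1/(jωC) = -j/(ω·C) = 0 - j2.287 Ω
  Z2: Z = 1/(jωC) = -j/(ω·C) = 0 - j8.167 Ω
  Z3: Z = jωL = j·4.373e+04·0.00889 = 0 + j388.8 Ω
Step 3 — With open output, the series arm Z2 and the output shunt Z3 appear in series to ground: Z2 + Z3 = 0 + j380.6 Ω.
Step 4 — Parallel with input shunt Z1: Z_in = Z1 || (Z2 + Z3) = 0 - j2.301 Ω = 2.301∠-90.0° Ω.
Step 5 — Source phasor: V = 16.4∠178.5° V = -16.39 + j0.4293 V.
Step 6 — Ohm's law: I = V / Z_total = (-16.39 + j0.4293) / (0 - j2.301) = -0.1866 - j7.126 A.
Step 7 — Convert to polar: |I| = 7.129 A, ∠I = -91.5°.

I = 7.129∠-91.5° A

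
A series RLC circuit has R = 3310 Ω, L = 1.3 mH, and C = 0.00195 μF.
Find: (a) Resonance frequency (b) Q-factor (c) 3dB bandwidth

Step 1 — Resonance: ω₀ = 1/√(LC) = 1/√(0.0013·1.95e-09) = 6.281e+05 rad/s.
Step 2 — f₀ = ω₀/(2π) = 9.996e+04 Hz.
Step 3 — Series Q: Q = ω₀L/R = 6.281e+05·0.0013/3310 = 0.2467.
Step 4 — Bandwidth: Δω = ω₀/Q = 2.546e+06 rad/s; BW = Δω/(2π) = 4.052e+05 Hz.

(a) f₀ = 9.996e+04 Hz  (b) Q = 0.2467  (c) BW = 4.052e+05 Hz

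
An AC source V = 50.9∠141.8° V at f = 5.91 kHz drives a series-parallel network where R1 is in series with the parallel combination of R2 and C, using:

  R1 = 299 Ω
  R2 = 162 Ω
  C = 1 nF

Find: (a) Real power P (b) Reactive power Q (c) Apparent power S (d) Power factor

Step 1 — Angular frequency: ω = 2π·f = 2π·5910 = 3.713e+04 rad/s.
Step 2 — Component impedances:
  R1: Z = R = 299 Ω
  R2: Z = R = 162 Ω
  C: Z = 1/(jωC) = -j/(ω·C) = 0 - j2.693e+04 Ω
Step 3 — Parallel branch: R2 || C = 1/(1/R2 + 1/C) = 162 - j0.9745 Ω.
Step 4 — Series with R1: Z_total = R1 + (R2 || C) = 461 - j0.9745 Ω = 461∠-0.1° Ω.
Step 5 — Source phasor: V = 50.9∠141.8° V = -40 + j31.48 V.
Step 6 — Current: I = V / Z = -0.08691 + j0.0681 A = 0.1104∠141.9° A.
Step 7 — Complex power: S = V·I* = 5.62 - j0.01188 VA.
Step 8 — Real power: P = Re(S) = 5.62 W.
Step 9 — Reactive power: Q = Im(S) = -0.01188 VAR.
Step 10 — Apparent power: |S| = 5.62 VA.
Step 11 — Power factor: PF = P/|S| = 1 (leading).

(a) P = 5.62 W  (b) Q = -0.01188 VAR  (c) S = 5.62 VA  (d) PF = 1 (leading)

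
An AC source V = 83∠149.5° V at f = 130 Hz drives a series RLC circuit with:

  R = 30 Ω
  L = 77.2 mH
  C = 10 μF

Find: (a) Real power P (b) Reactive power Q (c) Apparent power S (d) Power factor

Step 1 — Angular frequency: ω = 2π·f = 2π·130 = 816.8 rad/s.
Step 2 — Component impedances:
  R: Z = R = 30 Ω
  L: Z = jωL = j·816.8·0.0772 = 0 + j63.06 Ω
  C: Z = 1/(jωC) = -j/(ω·C) = 0 - j122.4 Ω
Step 3 — Series combination: Z_total = R + L + C = 30 - j59.37 Ω = 66.52∠-63.2° Ω.
Step 4 — Source phasor: V = 83∠149.5° V = -71.52 + j42.13 V.
Step 5 — Current: I = V / Z = -1.05 - j0.674 A = 1.248∠-147.3° A.
Step 6 — Complex power: S = V·I* = 46.71 - j92.43 VA.
Step 7 — Real power: P = Re(S) = 46.71 W.
Step 8 — Reactive power: Q = Im(S) = -92.43 VAR.
Step 9 — Apparent power: |S| = 103.6 VA.
Step 10 — Power factor: PF = P/|S| = 0.451 (leading).

(a) P = 46.71 W  (b) Q = -92.43 VAR  (c) S = 103.6 VA  (d) PF = 0.451 (leading)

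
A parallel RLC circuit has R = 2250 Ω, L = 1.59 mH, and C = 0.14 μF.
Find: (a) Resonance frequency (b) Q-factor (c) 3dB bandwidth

Step 1 — Resonance: ω₀ = 1/√(LC) = 1/√(0.00159·1.4e-07) = 6.703e+04 rad/s.
Step 2 — f₀ = ω₀/(2π) = 1.067e+04 Hz.
Step 3 — Parallel Q: Q = R/(ω₀L) = 2250/(6.703e+04·0.00159) = 21.11.
Step 4 — Bandwidth: Δω = ω₀/Q = 3175 rad/s; BW = Δω/(2π) = 505.3 Hz.

(a) f₀ = 1.067e+04 Hz  (b) Q = 21.11  (c) BW = 505.3 Hz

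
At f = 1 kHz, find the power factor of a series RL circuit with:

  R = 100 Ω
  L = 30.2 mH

Step 1 — Angular frequency: ω = 2π·f = 2π·1000 = 6283 rad/s.
Step 2 — Component impedances:
  R: Z = R = 100 Ω
  L: Z = jωL = j·6283·0.0302 = 0 + j189.8 Ω
Step 3 — Series combination: Z_total = R + L = 100 + j189.8 Ω = 214.5∠62.2° Ω.
Step 4 — Power factor: PF = cos(φ) = Re(Z)/|Z| = 100/214.5 = 0.4662.
Step 5 — Type: Im(Z) = 189.8 ⇒ lagging (phase φ = 62.2°).

PF = 0.4662 (lagging, φ = 62.2°)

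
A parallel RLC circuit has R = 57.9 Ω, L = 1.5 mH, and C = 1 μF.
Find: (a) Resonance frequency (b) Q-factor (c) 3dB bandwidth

Step 1 — Resonance: ω₀ = 1/√(LC) = 1/√(0.0015·1e-06) = 2.582e+04 rad/s.
Step 2 — f₀ = ω₀/(2π) = 4109 Hz.
Step 3 — Parallel Q: Q = R/(ω₀L) = 57.9/(2.582e+04·0.0015) = 1.495.
Step 4 — Bandwidth: Δω = ω₀/Q = 1.727e+04 rad/s; BW = Δω/(2π) = 2749 Hz.

(a) f₀ = 4109 Hz  (b) Q = 1.495  (c) BW = 2749 Hz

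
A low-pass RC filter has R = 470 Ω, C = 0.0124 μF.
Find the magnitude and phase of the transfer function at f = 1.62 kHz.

Step 1 — Angular frequency: ω = 2π·1620 = 1.018e+04 rad/s.
Step 2 — Transfer function: H(jω) = 1/(1 + jωRC).
Step 3 — Denominator: 1 + jωRC = 1 + j·1.018e+04·470·1.24e-08 = 1 + j0.05932.
Step 4 — H = 0.9965 - j0.05911.
Step 5 — Magnitude: |H| = 0.9982 (-0.0 dB); phase: φ = -3.4°.

|H| = 0.9982 (-0.0 dB), φ = -3.4°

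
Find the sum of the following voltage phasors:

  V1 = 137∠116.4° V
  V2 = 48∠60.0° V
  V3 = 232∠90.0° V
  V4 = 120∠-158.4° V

Step 1 — Convert each phasor to rectangular form:
  V1 = 137·(cos(116.4°) + j·sin(116.4°)) = -60.92 + j122.7 V
  V2 = 48·(cos(60.0°) + j·sin(60.0°)) = 24 + j41.57 V
  V3 = 232·(cos(90.0°) + j·sin(90.0°)) = 0 + j232 V
  V4 = 120·(cos(-158.4°) + j·sin(-158.4°)) = -111.6 - j44.17 V
Step 2 — Sum components: V_total = -148.5 + j352.1 V.
Step 3 — Convert to polar: |V_total| = 382.1 V, ∠V_total = 112.9°.

V_total = 382.1∠112.9° V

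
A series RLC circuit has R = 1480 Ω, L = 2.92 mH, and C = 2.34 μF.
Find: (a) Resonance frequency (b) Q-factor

Step 1 — Resonance condition Im(Z)=0 gives ω₀ = 1/√(LC).
Step 2 — ω₀ = 1/√(0.00292·2.34e-06) = 1.21e+04 rad/s.
Step 3 — f₀ = ω₀/(2π) = 1925 Hz.
Step 4 — Series Q: Q = ω₀L/R = 1.21e+04·0.00292/1480 = 0.02387.

(a) f₀ = 1925 Hz  (b) Q = 0.02387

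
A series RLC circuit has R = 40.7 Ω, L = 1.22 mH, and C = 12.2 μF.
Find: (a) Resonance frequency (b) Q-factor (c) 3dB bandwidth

Step 1 — Resonance condition Im(Z)=0 gives ω₀ = 1/√(LC).
Step 2 — ω₀ = 1/√(0.00122·1.22e-05) = 8197 rad/s.
Step 3 — f₀ = ω₀/(2π) = 1305 Hz.
Step 4 — Series Q: Q = ω₀L/R = 8197·0.00122/40.7 = 0.2457.
Step 5 — 3dB bandwidth: Δω = ω₀/Q = 3.336e+04 rad/s; BW = Δω/(2π) = 5310 Hz.

(a) f₀ = 1305 Hz  (b) Q = 0.2457  (c) BW = 5310 Hz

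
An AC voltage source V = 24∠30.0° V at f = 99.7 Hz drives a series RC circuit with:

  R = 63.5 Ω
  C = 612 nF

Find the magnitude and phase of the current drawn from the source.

Step 1 — Angular frequency: ω = 2π·f = 2π·99.7 = 626.4 rad/s.
Step 2 — Component impedances:
  R: Z = R = 63.5 Ω
  C: Z = 1/(jωC) = -j/(ω·C) = 0 - j2608 Ω
Step 3 — Series combination: Z_total = R + C = 63.5 - j2608 Ω = 2609∠-88.6° Ω.
Step 4 — Source phasor: V = 24∠30.0° V = 20.78 + j12 V.
Step 5 — Ohm's law: I = V / Z_total = (20.78 + j12) / (63.5 - j2608) = -0.004404 + j0.008076 A.
Step 6 — Convert to polar: |I| = 0.009198 A, ∠I = 118.6°.

I = 0.009198∠118.6° A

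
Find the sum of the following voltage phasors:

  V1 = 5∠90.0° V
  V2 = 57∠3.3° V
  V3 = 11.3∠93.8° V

Step 1 — Convert each phasor to rectangular form:
  V1 = 5·(cos(90.0°) + j·sin(90.0°)) = 0 + j5 V
  V2 = 57·(cos(3.3°) + j·sin(3.3°)) = 56.91 + j3.281 V
  V3 = 11.3·(cos(93.8°) + j·sin(93.8°)) = -0.7489 + j11.28 V
Step 2 — Sum components: V_total = 56.16 + j19.56 V.
Step 3 — Convert to polar: |V_total| = 59.46 V, ∠V_total = 19.2°.

V_total = 59.46∠19.2° V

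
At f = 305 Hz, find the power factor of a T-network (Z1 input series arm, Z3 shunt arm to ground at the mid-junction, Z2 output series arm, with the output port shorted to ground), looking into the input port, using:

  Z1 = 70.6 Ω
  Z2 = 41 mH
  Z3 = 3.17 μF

Step 1 — Angular frequency: ω = 2π·f = 2π·305 = 1916 rad/s.
Step 2 — Component impedances:
  Z1: Z = R = 70.6 Ω
  Z2: Z = jωL = j·1916·0.041 = 0 + j78.57 Ω
  Z3: Z = 1/(jωC) = -j/(ω·C) = 0 - j164.6 Ω
Step 3 — With the output port shorted to ground, the output series arm Z2 runs from the junction to ground; the shunt arm Z3 also runs from the junction to ground. They appear in parallel: Z3 || Z2 = 0 + j150.3 Ω.
Step 4 — Series with input arm Z1: Z_in = Z1 + (Z3 || Z2) = 70.6 + j150.3 Ω = 166.1∠64.8° Ω.
Step 5 — Power factor: PF = cos(φ) = Re(Z)/|Z| = 70.6/166.08 = 0.4251.
Step 6 — Type: Im(Z) = 150.3 ⇒ lagging (phase φ = 64.8°).

PF = 0.4251 (lagging, φ = 64.8°)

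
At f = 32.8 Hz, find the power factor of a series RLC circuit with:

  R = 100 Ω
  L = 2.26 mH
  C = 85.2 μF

Step 1 — Angular frequency: ω = 2π·f = 2π·32.8 = 206.1 rad/s.
Step 2 — Component impedances:
  R: Z = R = 100 Ω
  L: Z = jωL = j·206.1·0.00226 = 0 + j0.4658 Ω
  C: Z = 1/(jωC) = -j/(ω·C) = 0 - j56.95 Ω
Step 3 — Series combination: Z_total = R + L + C = 100 - j56.49 Ω = 114.9∠-29.5° Ω.
Step 4 — Power factor: PF = cos(φ) = Re(Z)/|Z| = 100/114.85 = 0.8707.
Step 5 — Type: Im(Z) = -56.49 ⇒ leading (phase φ = -29.5°).

PF = 0.8707 (leading, φ = -29.5°)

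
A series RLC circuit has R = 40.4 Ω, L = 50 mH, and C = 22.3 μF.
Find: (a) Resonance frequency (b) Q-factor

Step 1 — Resonance condition Im(Z)=0 gives ω₀ = 1/√(LC).
Step 2 — ω₀ = 1/√(0.05·2.23e-05) = 947 rad/s.
Step 3 — f₀ = ω₀/(2π) = 150.7 Hz.
Step 4 — Series Q: Q = ω₀L/R = 947·0.05/40.4 = 1.172.

(a) f₀ = 150.7 Hz  (b) Q = 1.172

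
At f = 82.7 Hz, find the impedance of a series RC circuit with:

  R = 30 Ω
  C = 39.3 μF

Step 1 — Angular frequency: ω = 2π·f = 2π·82.7 = 519.6 rad/s.
Step 2 — Component impedances:
  R: Z = R = 30 Ω
  C: Z = 1/(jωC) = -j/(ω·C) = 0 - j48.97 Ω
Step 3 — Series combination: Z_total = R + C = 30 - j48.97 Ω = 57.43∠-58.5° Ω.

Z = 30 - j48.97 Ω = 57.43∠-58.5° Ω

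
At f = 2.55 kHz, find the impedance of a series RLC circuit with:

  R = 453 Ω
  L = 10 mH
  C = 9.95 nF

Step 1 — Angular frequency: ω = 2π·f = 2π·2550 = 1.602e+04 rad/s.
Step 2 — Component impedances:
  R: Z = R = 453 Ω
  L: Z = jωL = j·1.602e+04·0.01 = 0 + j160.2 Ω
  C: Z = 1/(jωC) = -j/(ω·C) = 0 - j6273 Ω
Step 3 — Series combination: Z_total = R + L + C = 453 - j6113 Ω = 6129∠-85.8° Ω.

Z = 453 - j6113 Ω = 6129∠-85.8° Ω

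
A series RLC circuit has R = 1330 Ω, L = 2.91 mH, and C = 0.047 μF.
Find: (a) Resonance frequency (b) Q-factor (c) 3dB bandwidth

Step 1 — Resonance: ω₀ = 1/√(LC) = 1/√(0.00291·4.7e-08) = 8.551e+04 rad/s.
Step 2 — f₀ = ω₀/(2π) = 1.361e+04 Hz.
Step 3 — Series Q: Q = ω₀L/R = 8.551e+04·0.00291/1330 = 0.1871.
Step 4 — Bandwidth: Δω = ω₀/Q = 4.57e+05 rad/s; BW = Δω/(2π) = 7.274e+04 Hz.

(a) f₀ = 1.361e+04 Hz  (b) Q = 0.1871  (c) BW = 7.274e+04 Hz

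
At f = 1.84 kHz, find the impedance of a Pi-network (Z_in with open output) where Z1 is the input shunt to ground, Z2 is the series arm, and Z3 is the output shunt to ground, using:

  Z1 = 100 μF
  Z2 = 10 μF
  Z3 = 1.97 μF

Step 1 — Angular frequency: ω = 2π·f = 2π·1840 = 1.156e+04 rad/s.
Step 2 — Component impedances:
  Z1: Z = 1/(jωC) = -j/(ω·C) = 0 - j0.865 Ω
  Z2: Z = 1/(jωC) = -j/(ω·C) = 0 - j8.65 Ω
  Z3: Z = 1/(jωC) = -j/(ω·C) = 0 - j43.91 Ω
Step 3 — With open output, the series arm Z2 and the output shunt Z3 appear in series to ground: Z2 + Z3 = 0 - j52.56 Ω.
Step 4 — Parallel with input shunt Z1: Z_in = Z1 || (Z2 + Z3) = 0 - j0.851 Ω = 0.851∠-90.0° Ω.

Z = 0 - j0.851 Ω = 0.851∠-90.0° Ω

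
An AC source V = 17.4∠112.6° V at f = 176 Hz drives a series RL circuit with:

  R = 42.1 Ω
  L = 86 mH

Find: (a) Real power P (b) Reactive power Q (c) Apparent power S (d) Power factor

Step 1 — Angular frequency: ω = 2π·f = 2π·176 = 1106 rad/s.
Step 2 — Component impedances:
  R: Z = R = 42.1 Ω
  L: Z = jωL = j·1106·0.086 = 0 + j95.1 Ω
Step 3 — Series combination: Z_total = R + L = 42.1 + j95.1 Ω = 104∠66.1° Ω.
Step 4 — Source phasor: V = 17.4∠112.6° V = -6.687 + j16.06 V.
Step 5 — Current: I = V / Z = 0.1152 + j0.1213 A = 0.1673∠46.5° A.
Step 6 — Complex power: S = V·I* = 1.178 + j2.662 VA.
Step 7 — Real power: P = Re(S) = 1.178 W.
Step 8 — Reactive power: Q = Im(S) = 2.662 VAR.
Step 9 — Apparent power: |S| = 2.911 VA.
Step 10 — Power factor: PF = P/|S| = 0.4048 (lagging).

(a) P = 1.178 W  (b) Q = 2.662 VAR  (c) S = 2.911 VA  (d) PF = 0.4048 (lagging)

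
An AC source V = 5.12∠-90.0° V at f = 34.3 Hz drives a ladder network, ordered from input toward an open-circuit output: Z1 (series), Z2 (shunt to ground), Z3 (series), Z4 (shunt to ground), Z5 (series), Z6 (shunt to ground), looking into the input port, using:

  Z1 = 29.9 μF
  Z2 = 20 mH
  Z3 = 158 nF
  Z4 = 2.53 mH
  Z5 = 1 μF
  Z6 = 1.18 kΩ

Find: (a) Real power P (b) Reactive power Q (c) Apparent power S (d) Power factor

Step 1 — Angular frequency: ω = 2π·f = 2π·34.3 = 215.5 rad/s.
Step 2 — Component impedances:
  Z1: Z = 1/(jωC) = -j/(ω·C) = 0 - j155.2 Ω
  Z2: Z = jωL = j·215.5·0.02 = 0 + j4.31 Ω
  Z3: Z = 1/(jωC) = -j/(ω·C) = 0 - j2.937e+04 Ω
  Z4: Z = jωL = j·215.5·0.00253 = 0 + j0.5452 Ω
  Z5: Z = 1/(jωC) = -j/(ω·C) = 0 - j4640 Ω
  Z6: Z = R = 1180 Ω
Step 3 — Ladder network (open output): work backward from the far end, alternating series and parallel combinations. Z_in = 0 - j150.9 Ω = 150.9∠-90.0° Ω.
Step 4 — Source phasor: V = 5.12∠-90.0° V = 0 - j5.12 V.
Step 5 — Current: I = V / Z = 0.03394 A = 0.03394∠-0.0° A.
Step 6 — Complex power: S = V·I* = 0 - j0.1737 VA.
Step 7 — Real power: P = Re(S) = 0 W.
Step 8 — Reactive power: Q = Im(S) = -0.1737 VAR.
Step 9 — Apparent power: |S| = 0.1737 VA.
Step 10 — Power factor: PF = P/|S| = 0 (leading).

(a) P = 0 W  (b) Q = -0.1737 VAR  (c) S = 0.1737 VA  (d) PF = 0 (leading)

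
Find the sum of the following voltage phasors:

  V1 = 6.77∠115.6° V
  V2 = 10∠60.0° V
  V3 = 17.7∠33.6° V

Step 1 — Convert each phasor to rectangular form:
  V1 = 6.77·(cos(115.6°) + j·sin(115.6°)) = -2.925 + j6.105 V
  V2 = 10·(cos(60.0°) + j·sin(60.0°)) = 5 + j8.66 V
  V3 = 17.7·(cos(33.6°) + j·sin(33.6°)) = 14.74 + j9.795 V
Step 2 — Sum components: V_total = 16.82 + j24.56 V.
Step 3 — Convert to polar: |V_total| = 29.77 V, ∠V_total = 55.6°.

V_total = 29.77∠55.6° V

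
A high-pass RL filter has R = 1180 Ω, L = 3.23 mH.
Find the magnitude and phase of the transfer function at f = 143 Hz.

Step 1 — Angular frequency: ω = 2π·143 = 898.5 rad/s.
Step 2 — Transfer function: H(jω) = jωL/(R + jωL).
Step 3 — Numerator jωL = j·2.902; denominator R + jωL = 1180 + j2.902.
Step 4 — H = 6.049e-06 + j0.002459.
Step 5 — Magnitude: |H| = 0.002459 (-52.2 dB); phase: φ = 89.9°.

|H| = 0.002459 (-52.2 dB), φ = 89.9°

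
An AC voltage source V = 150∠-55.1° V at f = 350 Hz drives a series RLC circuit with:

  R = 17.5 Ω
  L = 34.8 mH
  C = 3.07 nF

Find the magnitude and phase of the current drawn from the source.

Step 1 — Angular frequency: ω = 2π·f = 2π·350 = 2199 rad/s.
Step 2 — Component impedances:
  R: Z = R = 17.5 Ω
  L: Z = jωL = j·2199·0.0348 = 0 + j76.53 Ω
  C: Z = 1/(jωC) = -j/(ω·C) = 0 - j1.481e+05 Ω
Step 3 — Series combination: Z_total = R + L + C = 17.5 - j1.48e+05 Ω = 1.48e+05∠-90.0° Ω.
Step 4 — Source phasor: V = 150∠-55.1° V = 85.82 - j123 V.
Step 5 — Ohm's law: I = V / Z_total = (85.82 - j123) / (17.5 - j1.48e+05) = 0.0008311 + j0.0005796 A.
Step 6 — Convert to polar: |I| = 0.001013 A, ∠I = 34.9°.

I = 0.001013∠34.9° A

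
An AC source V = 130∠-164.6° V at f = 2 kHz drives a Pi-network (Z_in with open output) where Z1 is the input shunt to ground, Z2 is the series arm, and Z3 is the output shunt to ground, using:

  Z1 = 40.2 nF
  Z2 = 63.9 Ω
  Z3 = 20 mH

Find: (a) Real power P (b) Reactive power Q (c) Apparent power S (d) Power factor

Step 1 — Angular frequency: ω = 2π·f = 2π·2000 = 1.257e+04 rad/s.
Step 2 — Component impedances:
  Z1: Z = 1/(jωC) = -j/(ω·C) = 0 - j1980 Ω
  Z2: Z = R = 63.9 Ω
  Z3: Z = jωL = j·1.257e+04·0.02 = 0 + j251.3 Ω
Step 3 — With open output, the series arm Z2 and the output shunt Z3 appear in series to ground: Z2 + Z3 = 63.9 + j251.3 Ω.
Step 4 — Parallel with input shunt Z1: Z_in = Z1 || (Z2 + Z3) = 83.72 + j284.8 Ω = 296.8∠73.6° Ω.
Step 5 — Source phasor: V = 130∠-164.6° V = -125.3 - j34.52 V.
Step 6 — Current: I = V / Z = -0.2307 + j0.3723 A = 0.438∠121.8° A.
Step 7 — Complex power: S = V·I* = 16.06 + j54.62 VA.
Step 8 — Real power: P = Re(S) = 16.06 W.
Step 9 — Reactive power: Q = Im(S) = 54.62 VAR.
Step 10 — Apparent power: |S| = 56.93 VA.
Step 11 — Power factor: PF = P/|S| = 0.2821 (lagging).

(a) P = 16.06 W  (b) Q = 54.62 VAR  (c) S = 56.93 VA  (d) PF = 0.2821 (lagging)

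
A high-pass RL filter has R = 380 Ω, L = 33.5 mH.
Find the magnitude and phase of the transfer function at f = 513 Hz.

Step 1 — Angular frequency: ω = 2π·513 = 3223 rad/s.
Step 2 — Transfer function: H(jω) = jωL/(R + jωL).
Step 3 — Numerator jωL = j·108; denominator R + jωL = 380 + j108.
Step 4 — H = 0.07471 + j0.2629.
Step 5 — Magnitude: |H| = 0.2733 (-11.3 dB); phase: φ = 74.1°.

|H| = 0.2733 (-11.3 dB), φ = 74.1°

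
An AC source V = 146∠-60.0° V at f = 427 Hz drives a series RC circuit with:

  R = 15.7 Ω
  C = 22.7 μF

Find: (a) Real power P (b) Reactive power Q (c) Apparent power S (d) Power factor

Step 1 — Angular frequency: ω = 2π·f = 2π·427 = 2683 rad/s.
Step 2 — Component impedances:
  R: Z = R = 15.7 Ω
  C: Z = 1/(jωC) = -j/(ω·C) = 0 - j16.42 Ω
Step 3 — Series combination: Z_total = R + C = 15.7 - j16.42 Ω = 22.72∠-46.3° Ω.
Step 4 — Source phasor: V = 146∠-60.0° V = 73 - j126.4 V.
Step 5 — Current: I = V / Z = 6.243 - j1.524 A = 6.427∠-13.7° A.
Step 6 — Complex power: S = V·I* = 648.4 - j678.2 VA.
Step 7 — Real power: P = Re(S) = 648.4 W.
Step 8 — Reactive power: Q = Im(S) = -678.2 VAR.
Step 9 — Apparent power: |S| = 938.3 VA.
Step 10 — Power factor: PF = P/|S| = 0.6911 (leading).

(a) P = 648.4 W  (b) Q = -678.2 VAR  (c) S = 938.3 VA  (d) PF = 0.6911 (leading)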